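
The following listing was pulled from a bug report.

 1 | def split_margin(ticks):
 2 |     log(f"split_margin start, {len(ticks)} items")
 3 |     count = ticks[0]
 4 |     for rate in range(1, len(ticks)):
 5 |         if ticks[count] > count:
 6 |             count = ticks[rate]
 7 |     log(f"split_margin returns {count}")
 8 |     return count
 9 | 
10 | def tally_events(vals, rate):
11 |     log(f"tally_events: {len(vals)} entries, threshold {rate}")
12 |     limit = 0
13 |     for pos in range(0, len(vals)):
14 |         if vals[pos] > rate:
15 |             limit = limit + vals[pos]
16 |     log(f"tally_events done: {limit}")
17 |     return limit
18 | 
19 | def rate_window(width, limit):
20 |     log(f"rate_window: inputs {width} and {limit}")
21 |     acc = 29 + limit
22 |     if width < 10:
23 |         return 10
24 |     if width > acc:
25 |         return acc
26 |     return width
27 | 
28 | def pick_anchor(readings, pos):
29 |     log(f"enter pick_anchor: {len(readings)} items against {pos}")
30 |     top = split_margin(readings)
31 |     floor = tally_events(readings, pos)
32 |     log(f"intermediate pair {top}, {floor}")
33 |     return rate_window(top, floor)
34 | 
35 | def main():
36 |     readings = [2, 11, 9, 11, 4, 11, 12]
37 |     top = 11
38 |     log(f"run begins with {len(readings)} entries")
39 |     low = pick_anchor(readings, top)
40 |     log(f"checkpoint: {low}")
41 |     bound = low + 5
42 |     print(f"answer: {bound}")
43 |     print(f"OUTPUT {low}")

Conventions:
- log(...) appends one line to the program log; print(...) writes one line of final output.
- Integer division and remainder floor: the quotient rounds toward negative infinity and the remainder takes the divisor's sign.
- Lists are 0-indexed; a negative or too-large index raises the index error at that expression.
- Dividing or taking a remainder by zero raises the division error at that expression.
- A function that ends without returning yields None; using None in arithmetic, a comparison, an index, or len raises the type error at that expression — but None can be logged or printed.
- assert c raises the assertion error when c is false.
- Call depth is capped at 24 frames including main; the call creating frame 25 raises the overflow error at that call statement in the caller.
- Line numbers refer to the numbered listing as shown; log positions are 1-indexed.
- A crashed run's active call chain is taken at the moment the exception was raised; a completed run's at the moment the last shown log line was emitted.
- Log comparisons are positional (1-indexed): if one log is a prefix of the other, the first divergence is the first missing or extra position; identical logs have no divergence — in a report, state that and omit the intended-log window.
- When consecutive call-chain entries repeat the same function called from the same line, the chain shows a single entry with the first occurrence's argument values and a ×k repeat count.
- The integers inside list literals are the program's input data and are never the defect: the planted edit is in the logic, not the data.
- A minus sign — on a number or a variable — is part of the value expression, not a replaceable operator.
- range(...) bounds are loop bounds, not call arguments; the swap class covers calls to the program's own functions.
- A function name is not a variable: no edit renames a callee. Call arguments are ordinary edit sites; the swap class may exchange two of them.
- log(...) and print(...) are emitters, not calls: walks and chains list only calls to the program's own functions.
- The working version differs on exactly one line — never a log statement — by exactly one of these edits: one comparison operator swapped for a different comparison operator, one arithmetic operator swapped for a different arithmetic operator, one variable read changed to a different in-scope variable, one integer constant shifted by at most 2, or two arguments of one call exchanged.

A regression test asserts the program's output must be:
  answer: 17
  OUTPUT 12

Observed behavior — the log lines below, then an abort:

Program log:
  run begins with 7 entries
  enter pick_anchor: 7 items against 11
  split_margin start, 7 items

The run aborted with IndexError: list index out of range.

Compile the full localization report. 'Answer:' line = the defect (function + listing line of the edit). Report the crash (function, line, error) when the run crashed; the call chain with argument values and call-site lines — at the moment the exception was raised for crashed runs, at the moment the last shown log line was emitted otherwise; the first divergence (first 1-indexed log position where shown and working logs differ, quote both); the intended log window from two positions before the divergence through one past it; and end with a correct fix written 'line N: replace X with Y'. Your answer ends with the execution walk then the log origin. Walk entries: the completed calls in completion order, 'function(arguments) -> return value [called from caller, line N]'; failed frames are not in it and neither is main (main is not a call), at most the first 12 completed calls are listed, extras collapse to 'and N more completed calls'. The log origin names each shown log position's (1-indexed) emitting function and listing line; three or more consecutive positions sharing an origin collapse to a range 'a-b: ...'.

Answer: the defect is in split_margin at line 5.
Key observation: The faulty run's log stops after 3 lines; the working version's next line would be 'split_margin returns 12'.
Crash: split_margin, line 5, IndexError.
Call chain: main -> pick_anchor([2, 11, 9, 11, 4, 11, 12], 11) (called at line 39) -> split_margin([2, 11, 9, 11, 4, 11, 12]) (called at line 30).
First divergence: position 4 — the faulty run's log ends after 3 lines; the working version continues with 'split_margin returns 12'.
Intended log window:
  2: enter pick_anchor: 7 items against 11
  3: split_margin start, 7 items
  4: split_margin returns 12
  5: tally_events: 7 entries, threshold 11
Execution walk:
  (no call completed)
Log line origins:
  1 — main, line 38
  2 — pick_anchor, line 29
  3 — split_margin, line 2
A correct fix: line 5: replace `ticks[count]` with `ticks[rate]`.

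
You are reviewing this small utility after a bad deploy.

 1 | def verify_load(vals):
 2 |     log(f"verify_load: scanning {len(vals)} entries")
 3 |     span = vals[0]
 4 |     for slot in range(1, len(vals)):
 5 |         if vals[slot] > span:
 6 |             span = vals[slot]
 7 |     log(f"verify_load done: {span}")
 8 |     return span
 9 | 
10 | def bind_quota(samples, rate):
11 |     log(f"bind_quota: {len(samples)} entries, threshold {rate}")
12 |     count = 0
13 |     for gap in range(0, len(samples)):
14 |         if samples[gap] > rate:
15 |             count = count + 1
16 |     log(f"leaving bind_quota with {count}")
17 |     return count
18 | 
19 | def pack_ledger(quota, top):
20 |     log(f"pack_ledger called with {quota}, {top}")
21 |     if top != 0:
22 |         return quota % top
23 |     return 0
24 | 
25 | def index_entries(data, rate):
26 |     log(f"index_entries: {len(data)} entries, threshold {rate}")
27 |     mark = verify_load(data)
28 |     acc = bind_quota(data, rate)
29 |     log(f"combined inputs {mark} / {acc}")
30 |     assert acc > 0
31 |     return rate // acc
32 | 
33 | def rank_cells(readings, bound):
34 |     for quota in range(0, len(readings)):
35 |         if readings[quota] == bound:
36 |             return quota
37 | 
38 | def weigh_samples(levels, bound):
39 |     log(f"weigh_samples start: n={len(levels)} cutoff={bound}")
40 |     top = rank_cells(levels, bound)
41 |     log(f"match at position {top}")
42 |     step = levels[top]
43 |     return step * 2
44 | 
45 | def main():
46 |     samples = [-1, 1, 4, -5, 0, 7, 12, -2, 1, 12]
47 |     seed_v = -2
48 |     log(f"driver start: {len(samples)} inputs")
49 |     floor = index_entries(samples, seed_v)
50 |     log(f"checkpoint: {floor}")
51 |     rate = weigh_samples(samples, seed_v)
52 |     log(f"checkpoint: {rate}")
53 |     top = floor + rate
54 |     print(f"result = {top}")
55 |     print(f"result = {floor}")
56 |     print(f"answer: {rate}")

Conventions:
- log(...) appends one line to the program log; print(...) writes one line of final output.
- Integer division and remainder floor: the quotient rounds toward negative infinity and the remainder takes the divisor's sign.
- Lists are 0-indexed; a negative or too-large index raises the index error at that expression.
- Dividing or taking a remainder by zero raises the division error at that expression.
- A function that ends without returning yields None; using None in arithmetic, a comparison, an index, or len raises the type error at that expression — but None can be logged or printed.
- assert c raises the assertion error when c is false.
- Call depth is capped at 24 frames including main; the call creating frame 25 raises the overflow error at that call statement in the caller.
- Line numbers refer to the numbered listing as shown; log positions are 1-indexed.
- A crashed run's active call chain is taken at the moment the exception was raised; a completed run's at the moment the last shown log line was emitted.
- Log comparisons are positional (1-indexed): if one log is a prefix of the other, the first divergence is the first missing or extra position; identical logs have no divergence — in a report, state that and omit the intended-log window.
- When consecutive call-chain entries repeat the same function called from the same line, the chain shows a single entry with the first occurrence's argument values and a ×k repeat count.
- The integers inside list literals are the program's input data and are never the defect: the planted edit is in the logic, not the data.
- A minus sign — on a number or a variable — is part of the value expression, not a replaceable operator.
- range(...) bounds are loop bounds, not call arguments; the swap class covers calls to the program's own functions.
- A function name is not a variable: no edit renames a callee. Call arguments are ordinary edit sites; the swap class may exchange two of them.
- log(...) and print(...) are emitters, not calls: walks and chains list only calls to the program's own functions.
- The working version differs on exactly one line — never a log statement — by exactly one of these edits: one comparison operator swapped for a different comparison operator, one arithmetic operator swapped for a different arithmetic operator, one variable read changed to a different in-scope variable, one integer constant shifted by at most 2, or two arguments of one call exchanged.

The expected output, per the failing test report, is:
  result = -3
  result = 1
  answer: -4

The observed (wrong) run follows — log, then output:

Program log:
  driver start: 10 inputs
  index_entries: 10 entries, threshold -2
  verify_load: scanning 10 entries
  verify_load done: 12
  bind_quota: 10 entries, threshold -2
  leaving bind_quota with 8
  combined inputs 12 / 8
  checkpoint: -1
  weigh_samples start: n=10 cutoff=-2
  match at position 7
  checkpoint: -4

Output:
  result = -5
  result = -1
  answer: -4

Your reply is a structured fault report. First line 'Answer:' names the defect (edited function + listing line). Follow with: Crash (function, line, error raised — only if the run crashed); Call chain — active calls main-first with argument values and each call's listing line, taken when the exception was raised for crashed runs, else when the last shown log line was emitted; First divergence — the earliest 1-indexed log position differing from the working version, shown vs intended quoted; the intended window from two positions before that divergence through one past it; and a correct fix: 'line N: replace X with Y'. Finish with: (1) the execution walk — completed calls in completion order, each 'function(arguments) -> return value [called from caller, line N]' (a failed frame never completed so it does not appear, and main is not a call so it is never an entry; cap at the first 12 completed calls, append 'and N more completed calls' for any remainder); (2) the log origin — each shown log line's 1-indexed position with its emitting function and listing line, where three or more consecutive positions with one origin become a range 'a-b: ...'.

Answer: the defect is in index_entries at line 31.
Core observation: Log line 8 is where behavior first shows: 'checkpoint: -1' appears instead of 'checkpoint: 1'.
Call chain: main.
First divergence: position 8; shown 'checkpoint: -1' vs intended 'checkpoint: 1'.
Intended log window:
  6: leaving bind_quota with 8
  7: combined inputs 12 / 8
  8: checkpoint: 1
  9: weigh_samples start: n=10 cutoff=-2
Execution walk:
  verify_load([-1, 1, 4, -5, 0, 7, 12, -2, 1, 12]) -> 12  [called from index_entries, line 27]
  bind_quota([-1, 1, 4, -5, 0, 7, 12, -2, 1, 12], -2) -> 8  [called from index_entries, line 28]
  index_entries([-1, 1, 4, -5, 0, 7, 12, -2, 1, 12], -2) -> -1  [called from main, line 49]
  rank_cells([-1, 1, 4, -5, 0, 7, 12, -2, 1, 12], -2) -> 7  [called from weigh_samples, line 40]
  weigh_samples([-1, 1, 4, -5, 0, 7, 12, -2, 1, 12], -2) -> -4  [called from main, line 51]
Origin of each log line:
  1: emitted by main (line 48)
  2: emitted by index_entries (line 26)
  3: emitted by verify_load (line 2)
  4: emitted by verify_load (line 7)
  5: emitted by bind_quota (line 11)
  6: emitted by bind_quota (line 16)
  7: emitted by index_entries (line 29)
  8: emitted by main (line 50)
  9: emitted by weigh_samples (line 39)
  10: emitted by weigh_samples (line 41)
  11: emitted by main (line 52)
A correct fix: line 31: replace `rate` with `mark`.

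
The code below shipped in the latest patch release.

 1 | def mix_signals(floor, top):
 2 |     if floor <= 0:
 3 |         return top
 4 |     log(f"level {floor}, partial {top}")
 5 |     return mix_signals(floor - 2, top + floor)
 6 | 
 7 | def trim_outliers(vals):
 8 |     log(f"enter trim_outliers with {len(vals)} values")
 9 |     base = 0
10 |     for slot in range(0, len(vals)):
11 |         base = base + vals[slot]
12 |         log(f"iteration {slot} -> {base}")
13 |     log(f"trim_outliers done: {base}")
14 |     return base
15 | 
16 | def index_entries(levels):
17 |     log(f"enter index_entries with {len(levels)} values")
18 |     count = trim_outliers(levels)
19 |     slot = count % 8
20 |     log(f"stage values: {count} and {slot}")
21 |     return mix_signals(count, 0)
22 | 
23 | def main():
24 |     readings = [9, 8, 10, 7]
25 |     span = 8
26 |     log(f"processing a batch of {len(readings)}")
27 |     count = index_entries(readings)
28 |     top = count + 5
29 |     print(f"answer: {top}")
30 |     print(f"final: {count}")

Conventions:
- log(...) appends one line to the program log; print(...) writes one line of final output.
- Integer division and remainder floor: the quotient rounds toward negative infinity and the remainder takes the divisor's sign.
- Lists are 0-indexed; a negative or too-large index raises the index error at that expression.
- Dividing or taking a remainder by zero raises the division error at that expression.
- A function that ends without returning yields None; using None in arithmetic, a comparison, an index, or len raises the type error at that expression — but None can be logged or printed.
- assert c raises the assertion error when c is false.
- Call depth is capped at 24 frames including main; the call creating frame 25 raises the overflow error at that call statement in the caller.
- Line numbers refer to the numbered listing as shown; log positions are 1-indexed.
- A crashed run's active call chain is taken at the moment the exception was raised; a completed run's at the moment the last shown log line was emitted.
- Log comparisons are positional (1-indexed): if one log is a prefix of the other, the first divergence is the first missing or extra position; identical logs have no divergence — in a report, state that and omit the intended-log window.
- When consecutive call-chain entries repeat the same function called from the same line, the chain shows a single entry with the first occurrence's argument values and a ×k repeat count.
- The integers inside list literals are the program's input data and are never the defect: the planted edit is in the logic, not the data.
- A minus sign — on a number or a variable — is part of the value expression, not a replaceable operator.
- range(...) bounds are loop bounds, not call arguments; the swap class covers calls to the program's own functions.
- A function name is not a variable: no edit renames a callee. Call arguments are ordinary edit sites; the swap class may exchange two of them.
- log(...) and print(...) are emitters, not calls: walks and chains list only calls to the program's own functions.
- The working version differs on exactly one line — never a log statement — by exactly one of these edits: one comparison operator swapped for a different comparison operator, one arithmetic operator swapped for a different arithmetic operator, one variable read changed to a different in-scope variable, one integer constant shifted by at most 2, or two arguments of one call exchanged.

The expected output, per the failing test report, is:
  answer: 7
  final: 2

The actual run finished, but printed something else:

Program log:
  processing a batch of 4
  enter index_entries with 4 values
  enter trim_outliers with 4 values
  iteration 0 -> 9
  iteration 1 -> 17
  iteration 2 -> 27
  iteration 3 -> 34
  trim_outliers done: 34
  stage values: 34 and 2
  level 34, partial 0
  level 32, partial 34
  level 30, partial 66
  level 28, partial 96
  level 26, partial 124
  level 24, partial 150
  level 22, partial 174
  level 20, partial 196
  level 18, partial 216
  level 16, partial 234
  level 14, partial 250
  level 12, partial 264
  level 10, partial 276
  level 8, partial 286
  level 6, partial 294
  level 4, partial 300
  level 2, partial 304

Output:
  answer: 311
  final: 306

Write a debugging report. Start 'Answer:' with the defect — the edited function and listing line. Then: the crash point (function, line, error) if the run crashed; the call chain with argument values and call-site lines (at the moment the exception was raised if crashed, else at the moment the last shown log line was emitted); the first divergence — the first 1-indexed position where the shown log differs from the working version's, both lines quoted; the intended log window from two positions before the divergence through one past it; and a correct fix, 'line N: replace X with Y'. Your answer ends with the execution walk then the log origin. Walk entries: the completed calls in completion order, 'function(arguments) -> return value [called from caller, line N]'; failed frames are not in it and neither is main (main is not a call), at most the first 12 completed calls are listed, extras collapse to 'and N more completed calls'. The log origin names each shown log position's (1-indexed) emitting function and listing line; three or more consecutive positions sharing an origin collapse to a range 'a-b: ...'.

Answer: the defect is in index_entries at line 21.
Key fact: The earliest visible damage is log position 10 — 'level 34, partial 0' rather than the intended 'level 2, partial 0'.
Call chain: main -> index_entries([9, 8, 10, 7]) (called at line 27) -> mix_signals(34, 0) (called at line 21) -> mix_signals(32, 34) (called at line 5) ×16.
First divergence: position 10 — the shown line 'level 34, partial 0' should read 'level 2, partial 0'.
Intended log window:
  8: trim_outliers done: 34
  9: stage values: 34 and 2
  10: level 2, partial 0
Execution walk:
  trim_outliers([9, 8, 10, 7]) -> 34  [called from index_entries, line 18]
  mix_signals(0, 306) -> 306  [called from mix_signals, line 5]
  mix_signals(2, 304) -> 306  [called from mix_signals, line 5]
  mix_signals(4, 300) -> 306  [called from mix_signals, line 5]
  mix_signals(6, 294) -> 306  [called from mix_signals, line 5]
  mix_signals(8, 286) -> 306  [called from mix_signals, line 5]
  mix_signals(10, 276) -> 306  [called from mix_signals, line 5]
  mix_signals(12, 264) -> 306  [called from mix_signals, line 5]
  mix_signals(14, 250) -> 306  [called from mix_signals, line 5]
  mix_signals(16, 234) -> 306  [called from mix_signals, line 5]
  mix_signals(18, 216) -> 306  [called from mix_signals, line 5]
  mix_signals(20, 196) -> 306  [called from mix_signals, line 5]
  ... and 8 more completed calls
Log origin:
  1: logged in main at line 26
  2: logged in index_entries at line 17
  3: logged in trim_outliers at line 8
  4-7: logged in trim_outliers at line 12
  8: logged in trim_outliers at line 13
  9: logged in index_entries at line 20
  10-26: logged in mix_signals at line 4
A correct fix: line 21: replace `count` with `slot`.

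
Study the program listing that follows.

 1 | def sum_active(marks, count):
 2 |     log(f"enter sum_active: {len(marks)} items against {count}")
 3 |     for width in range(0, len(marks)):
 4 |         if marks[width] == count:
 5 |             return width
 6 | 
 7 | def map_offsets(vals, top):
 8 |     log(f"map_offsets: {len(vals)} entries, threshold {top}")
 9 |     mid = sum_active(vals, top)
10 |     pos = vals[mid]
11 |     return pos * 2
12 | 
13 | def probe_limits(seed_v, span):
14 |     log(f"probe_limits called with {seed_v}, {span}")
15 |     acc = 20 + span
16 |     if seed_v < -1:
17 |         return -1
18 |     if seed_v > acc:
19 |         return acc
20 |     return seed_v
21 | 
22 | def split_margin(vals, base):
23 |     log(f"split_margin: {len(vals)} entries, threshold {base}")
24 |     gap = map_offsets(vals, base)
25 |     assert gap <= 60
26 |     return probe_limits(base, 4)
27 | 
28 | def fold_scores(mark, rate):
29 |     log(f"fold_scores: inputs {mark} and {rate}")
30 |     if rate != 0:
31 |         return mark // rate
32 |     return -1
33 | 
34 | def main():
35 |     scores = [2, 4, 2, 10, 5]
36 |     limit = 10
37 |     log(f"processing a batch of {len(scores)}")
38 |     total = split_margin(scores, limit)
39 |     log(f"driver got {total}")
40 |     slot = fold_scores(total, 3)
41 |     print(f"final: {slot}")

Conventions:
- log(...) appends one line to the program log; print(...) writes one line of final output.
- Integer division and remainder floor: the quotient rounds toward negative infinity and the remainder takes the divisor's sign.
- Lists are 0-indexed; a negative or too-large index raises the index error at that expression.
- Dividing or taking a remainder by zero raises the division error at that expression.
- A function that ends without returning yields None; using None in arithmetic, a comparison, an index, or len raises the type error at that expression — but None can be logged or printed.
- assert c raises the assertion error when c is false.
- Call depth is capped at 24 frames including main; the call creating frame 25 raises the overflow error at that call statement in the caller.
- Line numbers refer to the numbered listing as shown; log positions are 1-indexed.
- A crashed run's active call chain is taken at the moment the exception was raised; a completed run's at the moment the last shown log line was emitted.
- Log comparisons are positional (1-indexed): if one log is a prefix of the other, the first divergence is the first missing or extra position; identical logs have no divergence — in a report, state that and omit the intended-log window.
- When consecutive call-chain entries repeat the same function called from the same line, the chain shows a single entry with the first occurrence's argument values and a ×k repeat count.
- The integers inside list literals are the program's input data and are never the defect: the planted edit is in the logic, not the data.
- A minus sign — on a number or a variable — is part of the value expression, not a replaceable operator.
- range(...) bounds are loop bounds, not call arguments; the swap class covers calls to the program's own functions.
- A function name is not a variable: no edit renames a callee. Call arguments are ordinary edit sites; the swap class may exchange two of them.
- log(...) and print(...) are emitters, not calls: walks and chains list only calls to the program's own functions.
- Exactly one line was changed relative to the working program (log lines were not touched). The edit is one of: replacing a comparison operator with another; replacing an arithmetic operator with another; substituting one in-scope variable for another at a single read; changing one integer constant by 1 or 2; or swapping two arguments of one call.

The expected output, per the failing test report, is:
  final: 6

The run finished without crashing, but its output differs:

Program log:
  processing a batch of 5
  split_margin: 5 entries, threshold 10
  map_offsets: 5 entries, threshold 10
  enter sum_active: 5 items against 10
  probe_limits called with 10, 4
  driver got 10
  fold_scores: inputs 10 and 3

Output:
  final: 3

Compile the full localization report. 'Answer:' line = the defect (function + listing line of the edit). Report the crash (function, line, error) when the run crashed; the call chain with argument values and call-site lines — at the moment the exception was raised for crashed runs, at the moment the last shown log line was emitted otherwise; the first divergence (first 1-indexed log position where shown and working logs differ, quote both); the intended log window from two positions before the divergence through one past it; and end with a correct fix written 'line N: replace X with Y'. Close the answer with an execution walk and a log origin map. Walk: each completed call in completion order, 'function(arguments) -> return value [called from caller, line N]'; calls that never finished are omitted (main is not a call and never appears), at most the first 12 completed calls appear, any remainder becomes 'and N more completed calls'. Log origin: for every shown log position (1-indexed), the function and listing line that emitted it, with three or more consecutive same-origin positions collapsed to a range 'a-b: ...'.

Answer: the defect is in split_margin at line 26.
Key fact: Position 5 is the first bad log line: 'probe_limits called with 10, 4' should read 'probe_limits called with 20, 4'.
Call chain: main -> fold_scores(10, 3) (called at line 40).
First divergence: position 5 — the shown line 'probe_limits called with 10, 4' should read 'probe_limits called with 20, 4'.
Intended log window:
  3: map_offsets: 5 entries, threshold 10
  4: enter sum_active: 5 items against 10
  5: probe_limits called with 20, 4
  6: driver got 20
Execution walk:
  sum_active([2, 4, 2, 10, 5], 10) -> 3  [called from map_offsets, line 9]
  map_offsets([2, 4, 2, 10, 5], 10) -> 20  [called from split_margin, line 24]
  probe_limits(10, 4) -> 10  [called from split_margin, line 26]
  split_margin([2, 4, 2, 10, 5], 10) -> 10  [called from main, line 38]
  fold_scores(10, 3) -> 3  [called from main, line 40]
Origin of each log line:
  1 — main, line 37
  2 — split_margin, line 23
  3 — map_offsets, line 8
  4 — sum_active, line 2
  5 — probe_limits, line 14
  6 — main, line 39
  7 — fold_scores, line 29
A correct fix: line 26: replace `base` with `gap`.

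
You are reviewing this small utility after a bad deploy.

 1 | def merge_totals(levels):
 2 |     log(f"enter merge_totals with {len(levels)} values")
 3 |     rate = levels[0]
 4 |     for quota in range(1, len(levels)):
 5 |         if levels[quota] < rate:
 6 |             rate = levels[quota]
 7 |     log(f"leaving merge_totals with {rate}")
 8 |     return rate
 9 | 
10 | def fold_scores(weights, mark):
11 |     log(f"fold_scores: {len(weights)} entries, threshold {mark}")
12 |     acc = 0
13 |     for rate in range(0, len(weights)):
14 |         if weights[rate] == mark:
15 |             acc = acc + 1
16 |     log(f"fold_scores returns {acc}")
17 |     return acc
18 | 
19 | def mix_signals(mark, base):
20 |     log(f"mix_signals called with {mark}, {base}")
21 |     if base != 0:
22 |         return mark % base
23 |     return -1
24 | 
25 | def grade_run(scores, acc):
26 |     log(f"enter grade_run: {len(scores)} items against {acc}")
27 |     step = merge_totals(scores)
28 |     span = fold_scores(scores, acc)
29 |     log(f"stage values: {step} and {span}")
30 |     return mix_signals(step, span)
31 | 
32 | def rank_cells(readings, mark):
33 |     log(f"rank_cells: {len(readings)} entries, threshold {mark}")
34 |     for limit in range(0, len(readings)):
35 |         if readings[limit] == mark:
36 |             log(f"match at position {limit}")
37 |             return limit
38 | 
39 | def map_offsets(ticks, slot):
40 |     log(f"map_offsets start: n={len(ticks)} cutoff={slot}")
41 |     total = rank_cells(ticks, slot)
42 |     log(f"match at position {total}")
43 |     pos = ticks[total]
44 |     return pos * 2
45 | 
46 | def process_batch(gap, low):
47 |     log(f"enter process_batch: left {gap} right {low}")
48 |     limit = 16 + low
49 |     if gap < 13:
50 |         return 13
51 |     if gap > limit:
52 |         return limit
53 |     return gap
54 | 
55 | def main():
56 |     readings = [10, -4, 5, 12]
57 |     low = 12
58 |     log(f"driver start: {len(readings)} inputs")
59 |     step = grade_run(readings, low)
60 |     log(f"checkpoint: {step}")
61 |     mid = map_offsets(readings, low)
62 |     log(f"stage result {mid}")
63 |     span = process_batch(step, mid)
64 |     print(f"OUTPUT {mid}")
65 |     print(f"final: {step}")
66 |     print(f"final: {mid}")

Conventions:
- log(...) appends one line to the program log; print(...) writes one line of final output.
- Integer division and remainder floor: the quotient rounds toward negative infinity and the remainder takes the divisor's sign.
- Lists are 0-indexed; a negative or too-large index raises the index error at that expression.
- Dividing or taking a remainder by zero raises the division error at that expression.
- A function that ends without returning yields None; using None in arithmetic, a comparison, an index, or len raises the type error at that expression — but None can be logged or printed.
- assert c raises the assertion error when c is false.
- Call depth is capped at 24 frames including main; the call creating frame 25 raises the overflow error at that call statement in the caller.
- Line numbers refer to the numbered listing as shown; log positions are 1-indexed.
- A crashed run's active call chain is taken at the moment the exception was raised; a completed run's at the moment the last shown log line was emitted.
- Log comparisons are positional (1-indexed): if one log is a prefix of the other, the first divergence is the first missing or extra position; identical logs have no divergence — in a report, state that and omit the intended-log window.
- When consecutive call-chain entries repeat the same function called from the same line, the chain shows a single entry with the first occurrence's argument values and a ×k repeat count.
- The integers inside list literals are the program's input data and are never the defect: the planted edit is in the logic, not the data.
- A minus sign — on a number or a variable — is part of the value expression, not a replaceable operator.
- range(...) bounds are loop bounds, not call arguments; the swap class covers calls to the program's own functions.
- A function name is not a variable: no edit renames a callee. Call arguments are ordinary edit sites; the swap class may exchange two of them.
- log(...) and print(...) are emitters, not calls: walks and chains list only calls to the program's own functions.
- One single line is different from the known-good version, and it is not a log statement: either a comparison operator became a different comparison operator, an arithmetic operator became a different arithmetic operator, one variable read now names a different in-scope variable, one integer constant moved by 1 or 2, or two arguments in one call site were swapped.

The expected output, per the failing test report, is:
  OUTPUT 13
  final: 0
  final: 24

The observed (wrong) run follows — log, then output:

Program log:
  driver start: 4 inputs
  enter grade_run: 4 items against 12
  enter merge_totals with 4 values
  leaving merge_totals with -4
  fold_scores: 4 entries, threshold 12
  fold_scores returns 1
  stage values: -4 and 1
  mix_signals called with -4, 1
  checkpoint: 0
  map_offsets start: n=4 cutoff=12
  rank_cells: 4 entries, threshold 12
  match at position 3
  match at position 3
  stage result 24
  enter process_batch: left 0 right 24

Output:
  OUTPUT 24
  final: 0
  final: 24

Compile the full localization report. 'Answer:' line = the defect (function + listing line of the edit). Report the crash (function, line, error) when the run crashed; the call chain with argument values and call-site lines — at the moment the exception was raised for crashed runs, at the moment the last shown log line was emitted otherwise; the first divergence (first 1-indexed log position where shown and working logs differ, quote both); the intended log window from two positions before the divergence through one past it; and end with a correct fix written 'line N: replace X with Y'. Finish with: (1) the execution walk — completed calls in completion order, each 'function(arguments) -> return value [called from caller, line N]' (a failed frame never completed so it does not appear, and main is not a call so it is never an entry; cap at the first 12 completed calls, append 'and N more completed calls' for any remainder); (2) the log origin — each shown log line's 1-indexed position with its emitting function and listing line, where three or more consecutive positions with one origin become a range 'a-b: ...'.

Answer: the defect is in main at line 64.
Key fact: No log line changed; the fault shows up purely in the output.
Call chain: main -> process_batch(0, 24) (called at line 63).
First divergence: none; the two logs match at every position.
Execution walk:
  merge_totals([10, -4, 5, 12]) -> -4  [called from grade_run, line 27]
  fold_scores([10, -4, 5, 12], 12) -> 1  [called from grade_run, line 28]
  mix_signals(-4, 1) -> 0  [called from grade_run, line 30]
  grade_run([10, -4, 5, 12], 12) -> 0  [called from main, line 59]
  rank_cells([10, -4, 5, 12], 12) -> 3  [called from map_offsets, line 41]
  map_offsets([10, -4, 5, 12], 12) -> 24  [called from main, line 61]
  process_batch(0, 24) -> 13  [called from main, line 63]
Log line origins:
  1: emitted by main (line 58)
  2: emitted by grade_run (line 26)
  3: emitted by merge_totals (line 2)
  4: emitted by merge_totals (line 7)
  5: emitted by fold_scores (line 11)
  6: emitted by fold_scores (line 16)
  7: emitted by grade_run (line 29)
  8: emitted by mix_signals (line 20)
  9: emitted by main (line 60)
  10: emitted by map_offsets (line 40)
  11: emitted by rank_cells (line 33)
  12: emitted by rank_cells (line 36)
  13: emitted by map_offsets (line 42)
  14: emitted by main (line 62)
  15: emitted by process_batch (line 47)
A correct fix: line 64: replace `mid` with `span`.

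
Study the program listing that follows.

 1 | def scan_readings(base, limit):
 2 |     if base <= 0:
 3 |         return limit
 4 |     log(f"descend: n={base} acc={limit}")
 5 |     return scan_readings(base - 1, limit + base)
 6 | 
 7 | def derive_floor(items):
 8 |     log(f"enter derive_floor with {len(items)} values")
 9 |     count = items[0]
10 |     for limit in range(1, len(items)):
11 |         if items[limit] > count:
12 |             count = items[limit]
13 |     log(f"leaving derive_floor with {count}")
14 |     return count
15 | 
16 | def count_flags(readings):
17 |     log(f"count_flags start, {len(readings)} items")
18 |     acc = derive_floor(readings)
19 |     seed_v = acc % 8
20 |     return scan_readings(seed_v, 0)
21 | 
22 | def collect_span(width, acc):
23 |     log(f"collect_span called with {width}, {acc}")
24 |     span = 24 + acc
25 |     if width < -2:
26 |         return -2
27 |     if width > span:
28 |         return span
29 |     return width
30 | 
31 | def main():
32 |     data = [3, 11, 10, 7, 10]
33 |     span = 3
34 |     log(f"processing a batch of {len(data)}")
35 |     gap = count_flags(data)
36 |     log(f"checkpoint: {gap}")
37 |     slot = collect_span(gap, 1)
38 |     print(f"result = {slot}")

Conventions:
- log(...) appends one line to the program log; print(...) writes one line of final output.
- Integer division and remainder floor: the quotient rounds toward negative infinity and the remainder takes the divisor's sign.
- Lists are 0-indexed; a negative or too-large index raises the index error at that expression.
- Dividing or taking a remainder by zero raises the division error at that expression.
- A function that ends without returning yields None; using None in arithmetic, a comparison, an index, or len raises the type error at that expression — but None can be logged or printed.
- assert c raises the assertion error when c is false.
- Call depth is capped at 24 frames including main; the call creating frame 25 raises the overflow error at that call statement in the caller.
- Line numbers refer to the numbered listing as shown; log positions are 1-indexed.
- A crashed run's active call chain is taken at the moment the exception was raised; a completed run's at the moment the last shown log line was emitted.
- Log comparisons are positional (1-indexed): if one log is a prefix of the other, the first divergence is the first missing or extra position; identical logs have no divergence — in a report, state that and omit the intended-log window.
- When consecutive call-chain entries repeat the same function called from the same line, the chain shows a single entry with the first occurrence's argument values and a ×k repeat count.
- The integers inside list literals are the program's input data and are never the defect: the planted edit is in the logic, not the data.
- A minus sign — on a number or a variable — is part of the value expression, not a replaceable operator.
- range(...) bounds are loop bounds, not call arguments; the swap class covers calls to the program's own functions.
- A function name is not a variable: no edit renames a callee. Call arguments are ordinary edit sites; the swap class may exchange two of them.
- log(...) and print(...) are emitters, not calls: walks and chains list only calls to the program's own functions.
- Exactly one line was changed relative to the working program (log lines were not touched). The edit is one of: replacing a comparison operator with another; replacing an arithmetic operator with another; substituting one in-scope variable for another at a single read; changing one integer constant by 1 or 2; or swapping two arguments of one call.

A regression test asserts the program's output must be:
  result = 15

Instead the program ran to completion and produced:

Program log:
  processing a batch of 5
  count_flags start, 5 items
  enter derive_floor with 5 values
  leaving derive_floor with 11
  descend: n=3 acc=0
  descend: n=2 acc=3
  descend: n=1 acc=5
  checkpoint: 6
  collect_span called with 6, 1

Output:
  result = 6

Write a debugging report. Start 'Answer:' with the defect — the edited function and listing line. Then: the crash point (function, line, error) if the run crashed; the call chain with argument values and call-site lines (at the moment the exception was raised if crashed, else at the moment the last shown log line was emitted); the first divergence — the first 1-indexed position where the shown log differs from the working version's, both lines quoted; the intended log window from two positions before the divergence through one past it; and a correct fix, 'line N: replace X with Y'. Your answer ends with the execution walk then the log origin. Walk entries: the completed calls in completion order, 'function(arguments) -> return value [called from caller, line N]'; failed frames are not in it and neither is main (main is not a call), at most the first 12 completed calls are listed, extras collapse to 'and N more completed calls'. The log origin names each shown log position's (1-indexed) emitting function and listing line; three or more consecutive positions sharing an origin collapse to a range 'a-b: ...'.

Answer: the defect is in count_flags at line 19.
The tell: At log position 5 the runs split — shown 'descend: n=3 acc=0', but the working version logs 'descend: n=5 acc=0'.
Call chain: main -> collect_span(6, 1) (called at line 37).
First divergence: at position 5 the run shows 'descend: n=3 acc=0' where the working version logs 'descend: n=5 acc=0'.
Intended log window:
  3: enter derive_floor with 5 values
  4: leaving derive_floor with 11
  5: descend: n=5 acc=0
  6: descend: n=4 acc=5
Execution walk:
  derive_floor([3, 11, 10, 7, 10]) -> 11  [called from count_flags, line 18]
  scan_readings(0, 6) -> 6  [called from scan_readings, line 5]
  scan_readings(1, 5) -> 6  [called from scan_readings, line 5]
  scan_readings(2, 3) -> 6  [called from scan_readings, line 5]
  scan_readings(3, 0) -> 6  [called from count_flags, line 20]
  count_flags([3, 11, 10, 7, 10]) -> 6  [called from main, line 35]
  collect_span(6, 1) -> 6  [called from main, line 37]
Origin of each log line:
  1: emitted by main (line 34)
  2: emitted by count_flags (line 17)
  3: emitted by derive_floor (line 8)
  4: emitted by derive_floor (line 13)
  5-7: emitted by scan_readings (line 4)
  8: emitted by main (line 36)
  9: emitted by collect_span (line 23)
A correct fix: line 19: replace `8` with `6`.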